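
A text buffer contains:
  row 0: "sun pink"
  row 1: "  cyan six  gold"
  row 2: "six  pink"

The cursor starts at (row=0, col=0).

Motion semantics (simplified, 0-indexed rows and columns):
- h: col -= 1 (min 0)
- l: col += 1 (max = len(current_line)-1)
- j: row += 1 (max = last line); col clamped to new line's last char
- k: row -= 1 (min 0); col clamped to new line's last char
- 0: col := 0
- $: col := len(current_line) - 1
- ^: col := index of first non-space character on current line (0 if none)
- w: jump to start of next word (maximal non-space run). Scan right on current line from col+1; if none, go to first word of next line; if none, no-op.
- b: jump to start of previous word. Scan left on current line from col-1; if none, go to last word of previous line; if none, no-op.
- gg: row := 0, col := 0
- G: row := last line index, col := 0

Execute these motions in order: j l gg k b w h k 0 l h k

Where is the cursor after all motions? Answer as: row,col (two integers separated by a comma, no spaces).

Answer: 0,0

Derivation:
After 1 (j): row=1 col=0 char='_'
After 2 (l): row=1 col=1 char='_'
After 3 (gg): row=0 col=0 char='s'
After 4 (k): row=0 col=0 char='s'
After 5 (b): row=0 col=0 char='s'
After 6 (w): row=0 col=4 char='p'
After 7 (h): row=0 col=3 char='_'
After 8 (k): row=0 col=3 char='_'
After 9 (0): row=0 col=0 char='s'
After 10 (l): row=0 col=1 char='u'
After 11 (h): row=0 col=0 char='s'
After 12 (k): row=0 col=0 char='s'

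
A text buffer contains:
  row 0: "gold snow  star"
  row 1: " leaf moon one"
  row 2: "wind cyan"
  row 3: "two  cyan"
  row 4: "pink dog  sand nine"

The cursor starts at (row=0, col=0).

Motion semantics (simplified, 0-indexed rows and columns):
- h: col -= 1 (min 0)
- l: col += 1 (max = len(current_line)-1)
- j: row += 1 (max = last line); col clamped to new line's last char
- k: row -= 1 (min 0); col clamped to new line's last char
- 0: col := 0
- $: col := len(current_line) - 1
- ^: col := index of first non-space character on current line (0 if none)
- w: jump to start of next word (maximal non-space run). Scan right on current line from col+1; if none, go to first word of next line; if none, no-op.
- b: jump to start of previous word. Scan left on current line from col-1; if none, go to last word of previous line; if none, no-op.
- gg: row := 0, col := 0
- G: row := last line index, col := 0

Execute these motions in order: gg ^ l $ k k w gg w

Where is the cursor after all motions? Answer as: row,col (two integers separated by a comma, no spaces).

After 1 (gg): row=0 col=0 char='g'
After 2 (^): row=0 col=0 char='g'
After 3 (l): row=0 col=1 char='o'
After 4 ($): row=0 col=14 char='r'
After 5 (k): row=0 col=14 char='r'
After 6 (k): row=0 col=14 char='r'
After 7 (w): row=1 col=1 char='l'
After 8 (gg): row=0 col=0 char='g'
After 9 (w): row=0 col=5 char='s'

Answer: 0,5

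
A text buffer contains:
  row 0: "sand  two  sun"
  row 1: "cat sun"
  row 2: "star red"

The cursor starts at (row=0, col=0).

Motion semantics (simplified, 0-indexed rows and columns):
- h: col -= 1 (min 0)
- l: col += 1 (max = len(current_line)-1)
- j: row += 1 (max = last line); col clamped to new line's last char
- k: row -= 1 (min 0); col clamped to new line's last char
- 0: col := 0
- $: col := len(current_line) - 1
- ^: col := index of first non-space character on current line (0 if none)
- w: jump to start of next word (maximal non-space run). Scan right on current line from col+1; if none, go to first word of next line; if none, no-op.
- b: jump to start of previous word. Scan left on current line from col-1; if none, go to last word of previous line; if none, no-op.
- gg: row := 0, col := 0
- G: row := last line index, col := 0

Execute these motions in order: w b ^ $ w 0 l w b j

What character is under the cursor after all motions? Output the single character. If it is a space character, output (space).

Answer: s

Derivation:
After 1 (w): row=0 col=6 char='t'
After 2 (b): row=0 col=0 char='s'
After 3 (^): row=0 col=0 char='s'
After 4 ($): row=0 col=13 char='n'
After 5 (w): row=1 col=0 char='c'
After 6 (0): row=1 col=0 char='c'
After 7 (l): row=1 col=1 char='a'
After 8 (w): row=1 col=4 char='s'
After 9 (b): row=1 col=0 char='c'
After 10 (j): row=2 col=0 char='s'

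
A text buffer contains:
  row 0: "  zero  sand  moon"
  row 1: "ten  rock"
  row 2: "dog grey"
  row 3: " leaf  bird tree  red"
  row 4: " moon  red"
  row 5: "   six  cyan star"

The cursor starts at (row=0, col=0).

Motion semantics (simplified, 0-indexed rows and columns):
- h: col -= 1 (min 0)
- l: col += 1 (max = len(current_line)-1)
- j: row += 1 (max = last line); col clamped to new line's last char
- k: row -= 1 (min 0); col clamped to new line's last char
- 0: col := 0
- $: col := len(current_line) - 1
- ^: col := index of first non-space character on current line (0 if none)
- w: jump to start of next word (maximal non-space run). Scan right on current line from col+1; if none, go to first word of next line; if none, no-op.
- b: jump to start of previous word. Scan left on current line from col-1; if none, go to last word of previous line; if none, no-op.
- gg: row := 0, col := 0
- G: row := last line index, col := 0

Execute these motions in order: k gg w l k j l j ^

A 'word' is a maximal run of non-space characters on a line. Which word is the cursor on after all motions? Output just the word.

After 1 (k): row=0 col=0 char='_'
After 2 (gg): row=0 col=0 char='_'
After 3 (w): row=0 col=2 char='z'
After 4 (l): row=0 col=3 char='e'
After 5 (k): row=0 col=3 char='e'
After 6 (j): row=1 col=3 char='_'
After 7 (l): row=1 col=4 char='_'
After 8 (j): row=2 col=4 char='g'
After 9 (^): row=2 col=0 char='d'

Answer: dog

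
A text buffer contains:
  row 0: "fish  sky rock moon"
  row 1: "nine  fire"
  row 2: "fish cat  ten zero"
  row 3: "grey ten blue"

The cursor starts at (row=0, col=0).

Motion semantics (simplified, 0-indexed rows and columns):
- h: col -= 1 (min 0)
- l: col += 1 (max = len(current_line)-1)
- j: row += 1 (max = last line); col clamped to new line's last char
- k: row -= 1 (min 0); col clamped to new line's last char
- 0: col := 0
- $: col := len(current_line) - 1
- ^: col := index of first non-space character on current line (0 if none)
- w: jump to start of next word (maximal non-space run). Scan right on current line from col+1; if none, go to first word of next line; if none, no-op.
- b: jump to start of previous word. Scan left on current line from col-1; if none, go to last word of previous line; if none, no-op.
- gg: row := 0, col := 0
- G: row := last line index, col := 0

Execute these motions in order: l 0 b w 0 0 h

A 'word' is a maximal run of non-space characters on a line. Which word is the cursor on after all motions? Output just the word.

Answer: fish

Derivation:
After 1 (l): row=0 col=1 char='i'
After 2 (0): row=0 col=0 char='f'
After 3 (b): row=0 col=0 char='f'
After 4 (w): row=0 col=6 char='s'
After 5 (0): row=0 col=0 char='f'
After 6 (0): row=0 col=0 char='f'
After 7 (h): row=0 col=0 char='f'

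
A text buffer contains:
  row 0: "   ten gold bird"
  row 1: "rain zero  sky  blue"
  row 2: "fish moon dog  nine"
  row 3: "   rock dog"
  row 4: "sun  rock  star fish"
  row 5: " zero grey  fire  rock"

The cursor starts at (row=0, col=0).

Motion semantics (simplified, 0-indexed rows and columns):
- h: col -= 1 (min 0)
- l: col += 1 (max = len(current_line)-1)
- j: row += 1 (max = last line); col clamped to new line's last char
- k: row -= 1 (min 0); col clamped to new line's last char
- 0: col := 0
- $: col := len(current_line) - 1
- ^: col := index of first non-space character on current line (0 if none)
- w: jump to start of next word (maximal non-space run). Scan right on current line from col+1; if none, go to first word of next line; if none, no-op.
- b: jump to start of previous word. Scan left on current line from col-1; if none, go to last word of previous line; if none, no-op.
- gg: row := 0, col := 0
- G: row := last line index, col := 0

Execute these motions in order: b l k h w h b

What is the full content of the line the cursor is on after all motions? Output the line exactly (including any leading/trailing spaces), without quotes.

Answer:    ten gold bird

Derivation:
After 1 (b): row=0 col=0 char='_'
After 2 (l): row=0 col=1 char='_'
After 3 (k): row=0 col=1 char='_'
After 4 (h): row=0 col=0 char='_'
After 5 (w): row=0 col=3 char='t'
After 6 (h): row=0 col=2 char='_'
After 7 (b): row=0 col=2 char='_'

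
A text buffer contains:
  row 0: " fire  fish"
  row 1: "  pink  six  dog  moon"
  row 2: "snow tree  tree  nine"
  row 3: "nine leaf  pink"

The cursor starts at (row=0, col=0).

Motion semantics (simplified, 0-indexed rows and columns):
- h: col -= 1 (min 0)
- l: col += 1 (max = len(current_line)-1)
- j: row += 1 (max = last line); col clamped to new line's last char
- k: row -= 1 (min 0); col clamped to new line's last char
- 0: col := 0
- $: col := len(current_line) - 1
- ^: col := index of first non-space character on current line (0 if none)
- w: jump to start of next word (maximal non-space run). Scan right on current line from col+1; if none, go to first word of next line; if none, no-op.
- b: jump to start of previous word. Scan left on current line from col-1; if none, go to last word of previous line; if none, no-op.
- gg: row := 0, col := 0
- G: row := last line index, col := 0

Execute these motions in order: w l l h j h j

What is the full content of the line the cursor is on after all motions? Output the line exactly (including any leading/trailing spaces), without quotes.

After 1 (w): row=0 col=1 char='f'
After 2 (l): row=0 col=2 char='i'
After 3 (l): row=0 col=3 char='r'
After 4 (h): row=0 col=2 char='i'
After 5 (j): row=1 col=2 char='p'
After 6 (h): row=1 col=1 char='_'
After 7 (j): row=2 col=1 char='n'

Answer: snow tree  tree  nine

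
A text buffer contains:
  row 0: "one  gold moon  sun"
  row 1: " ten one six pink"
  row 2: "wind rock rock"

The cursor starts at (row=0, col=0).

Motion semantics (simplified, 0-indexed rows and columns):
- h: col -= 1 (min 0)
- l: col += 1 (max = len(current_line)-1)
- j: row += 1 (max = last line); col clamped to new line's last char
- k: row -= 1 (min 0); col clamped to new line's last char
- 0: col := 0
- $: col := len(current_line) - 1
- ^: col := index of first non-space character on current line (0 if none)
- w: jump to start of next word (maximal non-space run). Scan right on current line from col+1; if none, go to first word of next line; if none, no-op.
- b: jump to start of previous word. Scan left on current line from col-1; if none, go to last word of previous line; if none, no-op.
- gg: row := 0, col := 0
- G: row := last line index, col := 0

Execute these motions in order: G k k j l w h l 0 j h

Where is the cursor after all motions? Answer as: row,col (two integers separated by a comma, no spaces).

After 1 (G): row=2 col=0 char='w'
After 2 (k): row=1 col=0 char='_'
After 3 (k): row=0 col=0 char='o'
After 4 (j): row=1 col=0 char='_'
After 5 (l): row=1 col=1 char='t'
After 6 (w): row=1 col=5 char='o'
After 7 (h): row=1 col=4 char='_'
After 8 (l): row=1 col=5 char='o'
After 9 (0): row=1 col=0 char='_'
After 10 (j): row=2 col=0 char='w'
After 11 (h): row=2 col=0 char='w'

Answer: 2,0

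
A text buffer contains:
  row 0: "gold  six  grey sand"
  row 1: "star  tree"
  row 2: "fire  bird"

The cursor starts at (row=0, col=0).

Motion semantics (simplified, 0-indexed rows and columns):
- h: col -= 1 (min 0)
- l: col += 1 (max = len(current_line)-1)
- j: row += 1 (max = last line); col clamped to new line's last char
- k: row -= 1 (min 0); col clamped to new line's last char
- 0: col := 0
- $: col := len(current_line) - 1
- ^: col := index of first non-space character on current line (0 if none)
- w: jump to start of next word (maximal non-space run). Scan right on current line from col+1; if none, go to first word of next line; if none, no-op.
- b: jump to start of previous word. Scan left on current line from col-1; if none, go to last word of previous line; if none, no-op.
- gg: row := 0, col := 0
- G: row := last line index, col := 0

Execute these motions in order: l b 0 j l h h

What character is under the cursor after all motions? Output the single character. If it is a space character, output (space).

Answer: s

Derivation:
After 1 (l): row=0 col=1 char='o'
After 2 (b): row=0 col=0 char='g'
After 3 (0): row=0 col=0 char='g'
After 4 (j): row=1 col=0 char='s'
After 5 (l): row=1 col=1 char='t'
After 6 (h): row=1 col=0 char='s'
After 7 (h): row=1 col=0 char='s'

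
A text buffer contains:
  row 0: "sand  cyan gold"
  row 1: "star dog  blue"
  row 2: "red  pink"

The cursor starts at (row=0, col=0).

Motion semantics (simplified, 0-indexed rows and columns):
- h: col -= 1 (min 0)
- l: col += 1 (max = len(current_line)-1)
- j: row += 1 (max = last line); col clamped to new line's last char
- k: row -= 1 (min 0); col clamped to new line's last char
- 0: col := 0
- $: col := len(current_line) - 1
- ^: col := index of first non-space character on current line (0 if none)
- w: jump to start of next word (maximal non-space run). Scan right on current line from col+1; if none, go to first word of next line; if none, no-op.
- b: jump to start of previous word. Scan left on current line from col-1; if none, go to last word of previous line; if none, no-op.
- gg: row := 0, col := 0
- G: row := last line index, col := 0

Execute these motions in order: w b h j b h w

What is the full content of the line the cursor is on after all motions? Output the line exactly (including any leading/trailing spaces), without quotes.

Answer: sand  cyan gold

Derivation:
After 1 (w): row=0 col=6 char='c'
After 2 (b): row=0 col=0 char='s'
After 3 (h): row=0 col=0 char='s'
After 4 (j): row=1 col=0 char='s'
After 5 (b): row=0 col=11 char='g'
After 6 (h): row=0 col=10 char='_'
After 7 (w): row=0 col=11 char='g'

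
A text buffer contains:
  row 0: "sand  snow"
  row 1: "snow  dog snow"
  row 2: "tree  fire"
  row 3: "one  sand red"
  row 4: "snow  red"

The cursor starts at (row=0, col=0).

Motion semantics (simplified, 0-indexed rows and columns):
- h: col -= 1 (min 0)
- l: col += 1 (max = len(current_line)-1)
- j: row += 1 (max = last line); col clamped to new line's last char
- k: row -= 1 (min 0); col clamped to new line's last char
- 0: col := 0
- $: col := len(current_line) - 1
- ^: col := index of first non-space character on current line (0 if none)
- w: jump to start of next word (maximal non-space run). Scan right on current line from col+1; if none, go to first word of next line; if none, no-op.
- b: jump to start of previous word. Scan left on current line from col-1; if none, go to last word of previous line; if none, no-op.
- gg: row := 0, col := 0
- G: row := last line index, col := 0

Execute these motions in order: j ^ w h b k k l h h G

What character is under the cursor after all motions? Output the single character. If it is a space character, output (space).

Answer: s

Derivation:
After 1 (j): row=1 col=0 char='s'
After 2 (^): row=1 col=0 char='s'
After 3 (w): row=1 col=6 char='d'
After 4 (h): row=1 col=5 char='_'
After 5 (b): row=1 col=0 char='s'
After 6 (k): row=0 col=0 char='s'
After 7 (k): row=0 col=0 char='s'
After 8 (l): row=0 col=1 char='a'
After 9 (h): row=0 col=0 char='s'
After 10 (h): row=0 col=0 char='s'
After 11 (G): row=4 col=0 char='s'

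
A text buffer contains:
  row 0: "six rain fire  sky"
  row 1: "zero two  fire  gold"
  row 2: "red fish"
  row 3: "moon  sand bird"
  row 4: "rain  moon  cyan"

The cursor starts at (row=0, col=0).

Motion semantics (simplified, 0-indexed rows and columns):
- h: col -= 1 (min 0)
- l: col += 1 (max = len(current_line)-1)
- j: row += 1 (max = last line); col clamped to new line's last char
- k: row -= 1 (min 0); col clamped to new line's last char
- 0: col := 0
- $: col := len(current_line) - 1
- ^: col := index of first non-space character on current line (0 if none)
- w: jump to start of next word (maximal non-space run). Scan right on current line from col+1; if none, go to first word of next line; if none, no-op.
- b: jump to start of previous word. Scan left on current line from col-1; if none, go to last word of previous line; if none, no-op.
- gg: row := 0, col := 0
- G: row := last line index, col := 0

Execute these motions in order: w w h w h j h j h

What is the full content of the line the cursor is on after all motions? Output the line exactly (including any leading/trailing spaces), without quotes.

Answer: red fish

Derivation:
After 1 (w): row=0 col=4 char='r'
After 2 (w): row=0 col=9 char='f'
After 3 (h): row=0 col=8 char='_'
After 4 (w): row=0 col=9 char='f'
After 5 (h): row=0 col=8 char='_'
After 6 (j): row=1 col=8 char='_'
After 7 (h): row=1 col=7 char='o'
After 8 (j): row=2 col=7 char='h'
After 9 (h): row=2 col=6 char='s'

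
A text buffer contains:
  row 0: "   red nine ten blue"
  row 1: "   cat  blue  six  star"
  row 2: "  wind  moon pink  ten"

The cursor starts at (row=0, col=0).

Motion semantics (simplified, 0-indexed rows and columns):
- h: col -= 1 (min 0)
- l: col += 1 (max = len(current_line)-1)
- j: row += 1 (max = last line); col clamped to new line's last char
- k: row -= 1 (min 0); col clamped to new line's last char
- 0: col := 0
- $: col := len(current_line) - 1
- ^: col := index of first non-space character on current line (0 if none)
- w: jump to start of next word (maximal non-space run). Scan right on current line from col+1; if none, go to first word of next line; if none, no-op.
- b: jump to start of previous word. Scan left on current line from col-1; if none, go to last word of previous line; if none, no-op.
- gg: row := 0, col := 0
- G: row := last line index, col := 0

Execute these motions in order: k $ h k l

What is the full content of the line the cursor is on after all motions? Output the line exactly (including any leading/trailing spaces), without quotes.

After 1 (k): row=0 col=0 char='_'
After 2 ($): row=0 col=19 char='e'
After 3 (h): row=0 col=18 char='u'
After 4 (k): row=0 col=18 char='u'
After 5 (l): row=0 col=19 char='e'

Answer:    red nine ten blue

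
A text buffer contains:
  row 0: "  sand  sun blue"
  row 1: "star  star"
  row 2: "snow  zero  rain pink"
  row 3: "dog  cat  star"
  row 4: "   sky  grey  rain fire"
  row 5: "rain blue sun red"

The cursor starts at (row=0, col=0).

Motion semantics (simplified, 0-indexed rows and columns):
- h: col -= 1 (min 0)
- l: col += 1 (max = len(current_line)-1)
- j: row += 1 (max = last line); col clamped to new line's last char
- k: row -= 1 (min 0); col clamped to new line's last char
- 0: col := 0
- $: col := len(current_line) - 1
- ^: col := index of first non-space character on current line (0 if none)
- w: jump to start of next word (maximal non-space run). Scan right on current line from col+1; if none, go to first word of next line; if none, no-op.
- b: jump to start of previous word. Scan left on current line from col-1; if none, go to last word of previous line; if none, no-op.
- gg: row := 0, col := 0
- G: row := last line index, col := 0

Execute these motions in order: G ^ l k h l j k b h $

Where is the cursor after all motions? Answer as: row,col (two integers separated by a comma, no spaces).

After 1 (G): row=5 col=0 char='r'
After 2 (^): row=5 col=0 char='r'
After 3 (l): row=5 col=1 char='a'
After 4 (k): row=4 col=1 char='_'
After 5 (h): row=4 col=0 char='_'
After 6 (l): row=4 col=1 char='_'
After 7 (j): row=5 col=1 char='a'
After 8 (k): row=4 col=1 char='_'
After 9 (b): row=3 col=10 char='s'
After 10 (h): row=3 col=9 char='_'
After 11 ($): row=3 col=13 char='r'

Answer: 3,13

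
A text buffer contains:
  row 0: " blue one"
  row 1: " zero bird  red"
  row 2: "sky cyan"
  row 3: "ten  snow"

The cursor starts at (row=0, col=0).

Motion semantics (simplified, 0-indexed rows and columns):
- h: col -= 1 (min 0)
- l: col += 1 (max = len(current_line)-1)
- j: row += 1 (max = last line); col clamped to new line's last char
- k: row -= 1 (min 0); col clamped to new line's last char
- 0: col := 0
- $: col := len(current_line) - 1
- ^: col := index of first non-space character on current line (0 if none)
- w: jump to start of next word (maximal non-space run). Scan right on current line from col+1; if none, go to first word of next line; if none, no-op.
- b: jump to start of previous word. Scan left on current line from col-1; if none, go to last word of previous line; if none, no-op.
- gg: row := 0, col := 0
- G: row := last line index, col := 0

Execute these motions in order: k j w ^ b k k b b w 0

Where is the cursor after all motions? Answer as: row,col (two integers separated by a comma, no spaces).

Answer: 0,0

Derivation:
After 1 (k): row=0 col=0 char='_'
After 2 (j): row=1 col=0 char='_'
After 3 (w): row=1 col=1 char='z'
After 4 (^): row=1 col=1 char='z'
After 5 (b): row=0 col=6 char='o'
After 6 (k): row=0 col=6 char='o'
After 7 (k): row=0 col=6 char='o'
After 8 (b): row=0 col=1 char='b'
After 9 (b): row=0 col=1 char='b'
After 10 (w): row=0 col=6 char='o'
After 11 (0): row=0 col=0 char='_'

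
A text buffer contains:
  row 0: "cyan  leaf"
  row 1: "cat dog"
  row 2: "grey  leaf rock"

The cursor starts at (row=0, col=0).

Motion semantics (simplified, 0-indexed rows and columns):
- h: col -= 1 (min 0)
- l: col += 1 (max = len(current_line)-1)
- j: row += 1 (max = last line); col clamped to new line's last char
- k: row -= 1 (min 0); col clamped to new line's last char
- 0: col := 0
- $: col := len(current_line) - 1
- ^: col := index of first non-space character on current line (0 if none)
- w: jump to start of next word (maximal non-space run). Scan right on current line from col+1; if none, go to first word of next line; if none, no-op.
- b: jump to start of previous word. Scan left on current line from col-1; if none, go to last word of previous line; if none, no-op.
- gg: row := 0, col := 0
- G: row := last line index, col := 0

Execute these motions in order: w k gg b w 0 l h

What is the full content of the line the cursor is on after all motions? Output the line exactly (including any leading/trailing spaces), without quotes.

Answer: cyan  leaf

Derivation:
After 1 (w): row=0 col=6 char='l'
After 2 (k): row=0 col=6 char='l'
After 3 (gg): row=0 col=0 char='c'
After 4 (b): row=0 col=0 char='c'
After 5 (w): row=0 col=6 char='l'
After 6 (0): row=0 col=0 char='c'
After 7 (l): row=0 col=1 char='y'
After 8 (h): row=0 col=0 char='c'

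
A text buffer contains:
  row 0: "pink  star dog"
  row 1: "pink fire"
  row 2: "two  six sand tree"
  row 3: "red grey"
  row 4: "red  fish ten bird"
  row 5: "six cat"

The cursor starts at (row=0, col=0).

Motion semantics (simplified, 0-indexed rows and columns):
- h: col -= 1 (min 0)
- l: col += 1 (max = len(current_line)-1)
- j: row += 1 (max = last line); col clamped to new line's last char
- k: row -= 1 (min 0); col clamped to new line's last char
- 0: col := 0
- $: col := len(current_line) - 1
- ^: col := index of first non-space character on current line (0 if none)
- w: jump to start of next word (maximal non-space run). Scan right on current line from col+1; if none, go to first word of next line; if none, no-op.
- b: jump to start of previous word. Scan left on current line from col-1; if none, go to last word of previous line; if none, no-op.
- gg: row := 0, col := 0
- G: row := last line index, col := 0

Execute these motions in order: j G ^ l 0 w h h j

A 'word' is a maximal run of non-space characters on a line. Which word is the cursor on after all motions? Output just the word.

Answer: six

Derivation:
After 1 (j): row=1 col=0 char='p'
After 2 (G): row=5 col=0 char='s'
After 3 (^): row=5 col=0 char='s'
After 4 (l): row=5 col=1 char='i'
After 5 (0): row=5 col=0 char='s'
After 6 (w): row=5 col=4 char='c'
After 7 (h): row=5 col=3 char='_'
After 8 (h): row=5 col=2 char='x'
After 9 (j): row=5 col=2 char='x'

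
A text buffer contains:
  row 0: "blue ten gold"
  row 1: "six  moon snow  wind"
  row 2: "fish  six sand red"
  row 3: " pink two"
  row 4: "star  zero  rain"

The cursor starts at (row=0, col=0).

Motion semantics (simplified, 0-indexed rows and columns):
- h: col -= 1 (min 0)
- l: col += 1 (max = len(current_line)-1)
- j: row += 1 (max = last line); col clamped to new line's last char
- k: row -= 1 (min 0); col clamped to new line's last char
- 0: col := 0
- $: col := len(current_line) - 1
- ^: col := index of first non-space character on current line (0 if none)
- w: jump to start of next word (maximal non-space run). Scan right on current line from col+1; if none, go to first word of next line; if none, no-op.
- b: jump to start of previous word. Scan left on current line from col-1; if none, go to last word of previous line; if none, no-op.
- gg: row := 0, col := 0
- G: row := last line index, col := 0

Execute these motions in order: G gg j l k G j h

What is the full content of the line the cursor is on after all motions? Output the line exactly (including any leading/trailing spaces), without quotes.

After 1 (G): row=4 col=0 char='s'
After 2 (gg): row=0 col=0 char='b'
After 3 (j): row=1 col=0 char='s'
After 4 (l): row=1 col=1 char='i'
After 5 (k): row=0 col=1 char='l'
After 6 (G): row=4 col=0 char='s'
After 7 (j): row=4 col=0 char='s'
After 8 (h): row=4 col=0 char='s'

Answer: star  zero  rain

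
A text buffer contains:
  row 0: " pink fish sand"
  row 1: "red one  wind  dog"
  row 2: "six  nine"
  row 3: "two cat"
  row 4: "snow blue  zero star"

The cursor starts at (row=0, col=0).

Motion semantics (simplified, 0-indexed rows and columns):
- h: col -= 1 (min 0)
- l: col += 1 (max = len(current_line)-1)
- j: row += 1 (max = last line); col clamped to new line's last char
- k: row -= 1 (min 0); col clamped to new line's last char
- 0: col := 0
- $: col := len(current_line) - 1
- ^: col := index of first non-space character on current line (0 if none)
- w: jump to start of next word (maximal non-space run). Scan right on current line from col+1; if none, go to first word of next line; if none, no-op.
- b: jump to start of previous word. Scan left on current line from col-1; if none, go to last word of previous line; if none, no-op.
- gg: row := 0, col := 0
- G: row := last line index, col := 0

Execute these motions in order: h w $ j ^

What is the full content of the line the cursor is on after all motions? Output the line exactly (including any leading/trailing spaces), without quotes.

Answer: red one  wind  dog

Derivation:
After 1 (h): row=0 col=0 char='_'
After 2 (w): row=0 col=1 char='p'
After 3 ($): row=0 col=14 char='d'
After 4 (j): row=1 col=14 char='_'
After 5 (^): row=1 col=0 char='r'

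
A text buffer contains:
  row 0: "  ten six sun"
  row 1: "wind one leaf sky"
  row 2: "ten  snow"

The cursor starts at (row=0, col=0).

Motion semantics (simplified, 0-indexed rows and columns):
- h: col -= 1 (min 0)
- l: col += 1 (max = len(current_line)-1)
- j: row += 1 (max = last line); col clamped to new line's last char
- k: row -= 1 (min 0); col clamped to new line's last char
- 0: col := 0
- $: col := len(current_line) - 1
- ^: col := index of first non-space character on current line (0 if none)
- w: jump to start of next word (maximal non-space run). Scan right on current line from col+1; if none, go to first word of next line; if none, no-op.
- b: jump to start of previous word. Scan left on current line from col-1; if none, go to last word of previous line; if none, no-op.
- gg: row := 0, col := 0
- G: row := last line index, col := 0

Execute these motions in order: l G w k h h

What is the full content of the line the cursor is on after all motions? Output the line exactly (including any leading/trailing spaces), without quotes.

Answer: wind one leaf sky

Derivation:
After 1 (l): row=0 col=1 char='_'
After 2 (G): row=2 col=0 char='t'
After 3 (w): row=2 col=5 char='s'
After 4 (k): row=1 col=5 char='o'
After 5 (h): row=1 col=4 char='_'
After 6 (h): row=1 col=3 char='d'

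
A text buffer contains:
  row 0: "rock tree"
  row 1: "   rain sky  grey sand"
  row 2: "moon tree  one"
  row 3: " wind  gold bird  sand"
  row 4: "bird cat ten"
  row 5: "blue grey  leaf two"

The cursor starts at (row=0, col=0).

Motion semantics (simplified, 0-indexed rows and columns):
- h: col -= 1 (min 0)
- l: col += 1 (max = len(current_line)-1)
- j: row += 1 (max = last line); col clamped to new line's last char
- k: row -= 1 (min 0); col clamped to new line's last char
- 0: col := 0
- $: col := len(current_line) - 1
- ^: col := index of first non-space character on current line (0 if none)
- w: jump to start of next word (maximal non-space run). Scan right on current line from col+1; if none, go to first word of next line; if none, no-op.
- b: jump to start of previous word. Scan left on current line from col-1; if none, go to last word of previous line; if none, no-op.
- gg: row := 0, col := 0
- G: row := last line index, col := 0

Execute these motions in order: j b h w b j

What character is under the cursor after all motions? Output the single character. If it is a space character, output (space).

After 1 (j): row=1 col=0 char='_'
After 2 (b): row=0 col=5 char='t'
After 3 (h): row=0 col=4 char='_'
After 4 (w): row=0 col=5 char='t'
After 5 (b): row=0 col=0 char='r'
After 6 (j): row=1 col=0 char='_'

Answer: (space)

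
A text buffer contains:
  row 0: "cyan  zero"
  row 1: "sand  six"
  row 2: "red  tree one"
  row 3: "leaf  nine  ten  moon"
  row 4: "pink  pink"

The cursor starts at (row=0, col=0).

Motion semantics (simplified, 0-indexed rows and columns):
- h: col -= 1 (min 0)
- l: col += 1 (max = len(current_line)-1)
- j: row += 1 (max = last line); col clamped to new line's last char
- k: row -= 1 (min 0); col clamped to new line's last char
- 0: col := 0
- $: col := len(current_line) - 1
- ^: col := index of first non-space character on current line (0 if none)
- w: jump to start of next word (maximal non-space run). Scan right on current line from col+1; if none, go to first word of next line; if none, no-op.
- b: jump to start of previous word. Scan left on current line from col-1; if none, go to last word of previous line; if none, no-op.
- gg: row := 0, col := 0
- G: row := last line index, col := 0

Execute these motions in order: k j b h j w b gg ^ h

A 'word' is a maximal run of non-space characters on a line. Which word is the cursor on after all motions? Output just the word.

After 1 (k): row=0 col=0 char='c'
After 2 (j): row=1 col=0 char='s'
After 3 (b): row=0 col=6 char='z'
After 4 (h): row=0 col=5 char='_'
After 5 (j): row=1 col=5 char='_'
After 6 (w): row=1 col=6 char='s'
After 7 (b): row=1 col=0 char='s'
After 8 (gg): row=0 col=0 char='c'
After 9 (^): row=0 col=0 char='c'
After 10 (h): row=0 col=0 char='c'

Answer: cyan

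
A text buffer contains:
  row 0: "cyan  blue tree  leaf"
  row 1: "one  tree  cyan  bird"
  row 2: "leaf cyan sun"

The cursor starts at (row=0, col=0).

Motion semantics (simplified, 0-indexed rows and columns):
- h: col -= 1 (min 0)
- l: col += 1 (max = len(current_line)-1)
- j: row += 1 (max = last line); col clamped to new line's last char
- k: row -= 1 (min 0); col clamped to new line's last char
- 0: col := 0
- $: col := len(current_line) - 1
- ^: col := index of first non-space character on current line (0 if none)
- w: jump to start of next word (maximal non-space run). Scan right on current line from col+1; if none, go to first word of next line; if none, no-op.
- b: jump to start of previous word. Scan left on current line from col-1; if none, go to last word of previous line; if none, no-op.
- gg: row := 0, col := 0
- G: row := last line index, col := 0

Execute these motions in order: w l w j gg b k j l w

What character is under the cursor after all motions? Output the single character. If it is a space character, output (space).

Answer: t

Derivation:
After 1 (w): row=0 col=6 char='b'
After 2 (l): row=0 col=7 char='l'
After 3 (w): row=0 col=11 char='t'
After 4 (j): row=1 col=11 char='c'
After 5 (gg): row=0 col=0 char='c'
After 6 (b): row=0 col=0 char='c'
After 7 (k): row=0 col=0 char='c'
After 8 (j): row=1 col=0 char='o'
After 9 (l): row=1 col=1 char='n'
After 10 (w): row=1 col=5 char='t'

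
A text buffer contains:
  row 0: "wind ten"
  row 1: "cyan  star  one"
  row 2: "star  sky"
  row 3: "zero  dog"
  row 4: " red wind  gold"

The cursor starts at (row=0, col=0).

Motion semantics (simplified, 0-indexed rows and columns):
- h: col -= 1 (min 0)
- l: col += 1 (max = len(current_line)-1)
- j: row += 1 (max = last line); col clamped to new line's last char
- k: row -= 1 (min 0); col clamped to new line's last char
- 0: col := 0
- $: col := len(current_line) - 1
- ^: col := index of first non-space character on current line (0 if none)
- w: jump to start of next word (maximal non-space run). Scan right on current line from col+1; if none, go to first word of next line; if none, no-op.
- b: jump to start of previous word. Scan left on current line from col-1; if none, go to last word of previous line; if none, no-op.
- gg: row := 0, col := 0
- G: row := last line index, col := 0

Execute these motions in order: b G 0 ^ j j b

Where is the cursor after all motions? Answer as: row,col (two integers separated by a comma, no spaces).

After 1 (b): row=0 col=0 char='w'
After 2 (G): row=4 col=0 char='_'
After 3 (0): row=4 col=0 char='_'
After 4 (^): row=4 col=1 char='r'
After 5 (j): row=4 col=1 char='r'
After 6 (j): row=4 col=1 char='r'
After 7 (b): row=3 col=6 char='d'

Answer: 3,6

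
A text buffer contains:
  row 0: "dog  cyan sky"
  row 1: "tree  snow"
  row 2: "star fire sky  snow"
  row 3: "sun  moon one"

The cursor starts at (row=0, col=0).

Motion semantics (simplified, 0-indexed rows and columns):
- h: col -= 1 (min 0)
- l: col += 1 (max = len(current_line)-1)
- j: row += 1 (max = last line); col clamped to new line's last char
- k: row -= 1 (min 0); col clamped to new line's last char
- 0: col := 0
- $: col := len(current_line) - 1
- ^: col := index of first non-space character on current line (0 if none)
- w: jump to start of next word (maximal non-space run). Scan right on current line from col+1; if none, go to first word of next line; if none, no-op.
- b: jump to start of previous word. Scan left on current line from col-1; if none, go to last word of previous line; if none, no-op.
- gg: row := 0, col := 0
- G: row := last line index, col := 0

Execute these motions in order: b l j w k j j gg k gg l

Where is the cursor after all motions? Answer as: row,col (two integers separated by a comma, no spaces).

After 1 (b): row=0 col=0 char='d'
After 2 (l): row=0 col=1 char='o'
After 3 (j): row=1 col=1 char='r'
After 4 (w): row=1 col=6 char='s'
After 5 (k): row=0 col=6 char='y'
After 6 (j): row=1 col=6 char='s'
After 7 (j): row=2 col=6 char='i'
After 8 (gg): row=0 col=0 char='d'
After 9 (k): row=0 col=0 char='d'
After 10 (gg): row=0 col=0 char='d'
After 11 (l): row=0 col=1 char='o'

Answer: 0,1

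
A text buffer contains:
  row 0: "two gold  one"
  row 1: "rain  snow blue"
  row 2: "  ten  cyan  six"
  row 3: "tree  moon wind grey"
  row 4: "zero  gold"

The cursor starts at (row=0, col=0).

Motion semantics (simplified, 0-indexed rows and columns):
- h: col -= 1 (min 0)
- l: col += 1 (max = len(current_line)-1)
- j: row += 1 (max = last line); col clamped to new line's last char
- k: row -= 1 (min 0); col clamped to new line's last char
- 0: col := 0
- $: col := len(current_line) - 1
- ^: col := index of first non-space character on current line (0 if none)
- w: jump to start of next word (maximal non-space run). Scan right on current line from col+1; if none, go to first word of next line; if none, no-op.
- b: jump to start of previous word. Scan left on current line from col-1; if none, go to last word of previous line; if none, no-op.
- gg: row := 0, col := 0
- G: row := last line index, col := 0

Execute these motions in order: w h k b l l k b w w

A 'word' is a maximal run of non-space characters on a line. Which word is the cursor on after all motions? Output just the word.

Answer: one

Derivation:
After 1 (w): row=0 col=4 char='g'
After 2 (h): row=0 col=3 char='_'
After 3 (k): row=0 col=3 char='_'
After 4 (b): row=0 col=0 char='t'
After 5 (l): row=0 col=1 char='w'
After 6 (l): row=0 col=2 char='o'
After 7 (k): row=0 col=2 char='o'
After 8 (b): row=0 col=0 char='t'
After 9 (w): row=0 col=4 char='g'
After 10 (w): row=0 col=10 char='o'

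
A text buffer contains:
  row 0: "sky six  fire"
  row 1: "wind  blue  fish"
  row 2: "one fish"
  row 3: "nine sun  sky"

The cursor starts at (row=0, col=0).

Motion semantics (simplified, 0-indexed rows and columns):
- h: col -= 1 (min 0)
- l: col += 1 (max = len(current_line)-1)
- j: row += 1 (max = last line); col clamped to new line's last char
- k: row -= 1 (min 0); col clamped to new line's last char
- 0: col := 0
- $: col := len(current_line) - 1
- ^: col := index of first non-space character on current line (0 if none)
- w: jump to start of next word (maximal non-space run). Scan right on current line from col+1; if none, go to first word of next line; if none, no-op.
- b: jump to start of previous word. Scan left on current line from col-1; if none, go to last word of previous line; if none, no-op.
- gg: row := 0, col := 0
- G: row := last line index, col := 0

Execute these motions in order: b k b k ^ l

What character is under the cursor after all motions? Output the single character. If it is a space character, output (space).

After 1 (b): row=0 col=0 char='s'
After 2 (k): row=0 col=0 char='s'
After 3 (b): row=0 col=0 char='s'
After 4 (k): row=0 col=0 char='s'
After 5 (^): row=0 col=0 char='s'
After 6 (l): row=0 col=1 char='k'

Answer: k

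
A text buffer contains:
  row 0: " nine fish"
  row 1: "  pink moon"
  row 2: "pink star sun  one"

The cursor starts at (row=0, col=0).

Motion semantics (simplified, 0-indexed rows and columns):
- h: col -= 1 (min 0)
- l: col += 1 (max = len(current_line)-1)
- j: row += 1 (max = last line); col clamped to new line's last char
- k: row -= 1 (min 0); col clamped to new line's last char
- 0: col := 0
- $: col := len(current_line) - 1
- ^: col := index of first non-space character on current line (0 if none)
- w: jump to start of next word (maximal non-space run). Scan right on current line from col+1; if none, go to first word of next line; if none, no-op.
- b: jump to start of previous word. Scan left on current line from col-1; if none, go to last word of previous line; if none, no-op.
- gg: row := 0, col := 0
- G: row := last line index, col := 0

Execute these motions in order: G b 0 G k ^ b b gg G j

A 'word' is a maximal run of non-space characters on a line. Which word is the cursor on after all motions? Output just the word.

Answer: pink

Derivation:
After 1 (G): row=2 col=0 char='p'
After 2 (b): row=1 col=7 char='m'
After 3 (0): row=1 col=0 char='_'
After 4 (G): row=2 col=0 char='p'
After 5 (k): row=1 col=0 char='_'
After 6 (^): row=1 col=2 char='p'
After 7 (b): row=0 col=6 char='f'
After 8 (b): row=0 col=1 char='n'
After 9 (gg): row=0 col=0 char='_'
After 10 (G): row=2 col=0 char='p'
After 11 (j): row=2 col=0 char='p'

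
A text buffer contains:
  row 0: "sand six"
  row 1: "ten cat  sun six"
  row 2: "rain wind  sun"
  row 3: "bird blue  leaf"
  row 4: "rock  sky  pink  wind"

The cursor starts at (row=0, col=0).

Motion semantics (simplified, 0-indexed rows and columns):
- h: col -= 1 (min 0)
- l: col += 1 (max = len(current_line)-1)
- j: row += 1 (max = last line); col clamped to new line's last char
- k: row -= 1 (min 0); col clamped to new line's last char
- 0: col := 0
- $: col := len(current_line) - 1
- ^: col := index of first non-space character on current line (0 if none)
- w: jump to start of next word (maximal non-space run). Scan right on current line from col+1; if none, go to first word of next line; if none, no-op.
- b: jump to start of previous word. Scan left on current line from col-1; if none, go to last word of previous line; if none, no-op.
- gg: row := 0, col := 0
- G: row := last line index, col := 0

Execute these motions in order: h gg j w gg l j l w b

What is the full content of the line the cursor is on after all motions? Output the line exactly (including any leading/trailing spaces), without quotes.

After 1 (h): row=0 col=0 char='s'
After 2 (gg): row=0 col=0 char='s'
After 3 (j): row=1 col=0 char='t'
After 4 (w): row=1 col=4 char='c'
After 5 (gg): row=0 col=0 char='s'
After 6 (l): row=0 col=1 char='a'
After 7 (j): row=1 col=1 char='e'
After 8 (l): row=1 col=2 char='n'
After 9 (w): row=1 col=4 char='c'
After 10 (b): row=1 col=0 char='t'

Answer: ten cat  sun six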